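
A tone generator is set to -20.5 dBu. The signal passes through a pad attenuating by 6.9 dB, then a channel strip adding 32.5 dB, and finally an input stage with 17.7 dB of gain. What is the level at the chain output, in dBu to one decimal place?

Cascaded gains and losses add directly in dB.
-20.5 − 6.9 + 32.5 + 17.7 = +22.8 dBu.

+22.8 dBu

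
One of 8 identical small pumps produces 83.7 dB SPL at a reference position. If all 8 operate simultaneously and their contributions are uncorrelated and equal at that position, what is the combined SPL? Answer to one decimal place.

92.7 dB SPL

8 equal incoherent sources raise the level by 10·log₁₀(8) = 9.03 dB.
L_total = 83.7 + 9.03 = 92.7 dB SPL.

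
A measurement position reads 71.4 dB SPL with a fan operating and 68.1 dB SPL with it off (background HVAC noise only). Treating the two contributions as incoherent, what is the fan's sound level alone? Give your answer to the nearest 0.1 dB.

68.7 dB SPL

Subtract intensities: L_src = 10·log₁₀(10^(L_total/10) − 10^(L_bg/10)).
L_src = 10·log₁₀(10^(71.4/10) − 10^(68.1/10)) = 10·log₁₀(7347000) = 68.7 dB SPL.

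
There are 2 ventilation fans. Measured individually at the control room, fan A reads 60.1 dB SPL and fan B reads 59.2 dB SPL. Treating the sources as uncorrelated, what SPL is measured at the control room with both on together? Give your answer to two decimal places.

Incoherent sources sum as intensities:
L_total = 10·log₁₀(10^(60.1/10) + 10^(59.2/10)) = 10·log₁₀(1855000) = 62.68 dB SPL.

62.68 dB SPL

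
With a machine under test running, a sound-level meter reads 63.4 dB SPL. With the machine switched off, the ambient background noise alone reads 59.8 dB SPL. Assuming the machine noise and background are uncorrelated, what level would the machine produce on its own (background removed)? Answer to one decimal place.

Subtract intensities: L_src = 10·log₁₀(10^(L_total/10) − 10^(L_bg/10)).
L_src = 10·log₁₀(10^(63.4/10) − 10^(59.8/10)) = 10·log₁₀(1233000) = 60.9 dB SPL.

60.9 dB SPL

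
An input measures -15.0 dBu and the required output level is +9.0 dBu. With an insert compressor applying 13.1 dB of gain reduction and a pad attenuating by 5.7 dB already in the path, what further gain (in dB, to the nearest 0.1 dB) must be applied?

The required make-up gain is the shortfall in the dB sum.
G = +9.0 − (-15.0) + 13.1 + 5.7 = 42.8 dB.

42.8 dB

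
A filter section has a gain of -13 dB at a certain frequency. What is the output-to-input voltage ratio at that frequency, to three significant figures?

Voltage ratio = 10^(dB/20).
10^(-13/20) = 10^(-0.6500) = 0.224.

0.224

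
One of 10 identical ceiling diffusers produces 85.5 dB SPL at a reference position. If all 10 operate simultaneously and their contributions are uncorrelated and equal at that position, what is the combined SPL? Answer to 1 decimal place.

95.5 dB SPL

10 equal incoherent sources raise the level by 10·log₁₀(10) = 10.00 dB.
L_total = 85.5 + 10.00 = 95.5 dB SPL.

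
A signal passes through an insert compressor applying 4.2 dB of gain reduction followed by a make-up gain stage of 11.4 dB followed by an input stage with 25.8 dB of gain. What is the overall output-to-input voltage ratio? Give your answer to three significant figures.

44.7

Net gain = (−4.2) + 11.4 + 25.8 = 33.0 dB.
Voltage ratio = 10^(33.0/20) = 44.7.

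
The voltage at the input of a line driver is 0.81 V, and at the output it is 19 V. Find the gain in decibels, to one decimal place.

27.4 dB

Voltage ratio → dB uses the 20·log₁₀ form:
20·log₁₀(19/0.81) = 20·log₁₀(23.46) = 27.4 dB.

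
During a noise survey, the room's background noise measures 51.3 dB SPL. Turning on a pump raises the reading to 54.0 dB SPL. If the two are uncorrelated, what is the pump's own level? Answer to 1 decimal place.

Remove the background by subtracting linear intensities:
L_src = 10·log₁₀(10^(54.0/10) − 10^(51.3/10)) = 10·log₁₀(116300) = 50.7 dB SPL.

50.7 dB SPL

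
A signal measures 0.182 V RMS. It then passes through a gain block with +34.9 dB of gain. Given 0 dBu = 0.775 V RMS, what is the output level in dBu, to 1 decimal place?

Input level: 20·log₁₀(0.182/0.775) = -12.58 dBu.
Output: -12.58 + 34.9 = +22.3 dBu.

+22.3 dBu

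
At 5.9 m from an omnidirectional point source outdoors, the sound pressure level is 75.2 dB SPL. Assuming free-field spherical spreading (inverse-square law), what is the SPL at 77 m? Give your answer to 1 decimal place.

52.9 dB SPL

Inverse-square spreading gives ΔL = −20·log₁₀(d₂/d₁).
ΔL = −20·log₁₀(77/5.9) = -22.31 dB, so L₂ = 75.2 + (-22.31) = 52.9 dB SPL.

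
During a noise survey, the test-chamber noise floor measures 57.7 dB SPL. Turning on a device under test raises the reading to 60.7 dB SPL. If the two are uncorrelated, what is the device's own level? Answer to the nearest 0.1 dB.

Remove the background by subtracting linear intensities:
L_src = 10·log₁₀(10^(60.7/10) − 10^(57.7/10)) = 10·log₁₀(586100) = 57.7 dB SPL.

57.7 dB SPL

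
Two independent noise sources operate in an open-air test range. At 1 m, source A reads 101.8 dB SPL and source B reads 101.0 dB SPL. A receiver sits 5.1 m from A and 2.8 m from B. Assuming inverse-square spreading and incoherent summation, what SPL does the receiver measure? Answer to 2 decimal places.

At the listener: L_A = 101.8 − 20·log₁₀(5.1) = 87.649 dB; L_B = 101.0 − 20·log₁₀(2.8) = 92.057 dB.
Combined: 10·log₁₀(10^(87.649/10)+10^(92.057/10)) = 93.40 dB SPL.

93.40 dB SPL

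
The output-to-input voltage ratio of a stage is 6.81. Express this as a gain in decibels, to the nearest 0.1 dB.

16.7 dB

For a voltage ratio, dB = 20·log₁₀(V₂/V₁).
20·log₁₀(6.81) = 16.7 dB.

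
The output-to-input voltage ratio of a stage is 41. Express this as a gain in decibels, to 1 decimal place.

32.3 dB

Voltage is an amplitude quantity, so gain = 20·log₁₀(V_out/V_in).
20·log₁₀(41) = 32.3 dB.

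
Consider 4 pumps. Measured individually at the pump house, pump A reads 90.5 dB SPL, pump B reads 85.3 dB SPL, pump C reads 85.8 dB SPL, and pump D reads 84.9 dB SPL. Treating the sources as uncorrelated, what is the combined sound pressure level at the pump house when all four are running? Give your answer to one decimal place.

93.3 dB SPL

Incoherent sources sum as intensities:
L_total = 10·log₁₀(10^(90.5/10) + 10^(85.3/10) + 10^(85.8/10) + 10^(84.9/10)) = 10·log₁₀(2150000000) = 93.3 dB SPL.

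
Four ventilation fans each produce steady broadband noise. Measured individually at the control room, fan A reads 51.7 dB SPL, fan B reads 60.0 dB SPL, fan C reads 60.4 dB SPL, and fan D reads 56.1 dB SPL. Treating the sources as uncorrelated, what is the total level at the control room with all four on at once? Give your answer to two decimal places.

64.24 dB SPL

Uncorrelated sources add in intensity (power), not in dB.
L_total = 10·log₁₀(10^(51.7/10) + 10^(60.0/10) + 10^(60.4/10) + 10^(56.1/10)) = 10·log₁₀(2652000) = 64.24 dB SPL.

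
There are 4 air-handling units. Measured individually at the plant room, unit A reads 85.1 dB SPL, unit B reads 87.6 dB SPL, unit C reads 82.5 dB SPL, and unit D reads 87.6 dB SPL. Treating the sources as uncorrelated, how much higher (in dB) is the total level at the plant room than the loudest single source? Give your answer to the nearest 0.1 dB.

Incoherent sources sum as intensities:
L_total = 10·log₁₀(10^(85.1/10) + 10^(87.6/10) + 10^(82.5/10) + 10^(87.6/10)) = 92.18 dB SPL.
Excess over the loudest (87.6 dB): 92.18 − 87.6 = 4.6 dB.

4.6 dB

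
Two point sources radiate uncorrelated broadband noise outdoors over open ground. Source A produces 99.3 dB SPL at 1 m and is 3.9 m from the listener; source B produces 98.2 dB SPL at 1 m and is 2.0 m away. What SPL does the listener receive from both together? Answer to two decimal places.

93.45 dB SPL

At the listener: L_A = 99.3 − 20·log₁₀(3.9) = 87.479 dB; L_B = 98.2 − 20·log₁₀(2.0) = 92.179 dB.
Combined: 10·log₁₀(10^(87.479/10)+10^(92.179/10)) = 93.45 dB SPL.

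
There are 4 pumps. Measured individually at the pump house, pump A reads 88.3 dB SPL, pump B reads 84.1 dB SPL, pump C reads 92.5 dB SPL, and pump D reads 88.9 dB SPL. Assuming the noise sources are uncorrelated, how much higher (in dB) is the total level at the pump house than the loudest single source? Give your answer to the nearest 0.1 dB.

2.9 dB

Incoherent sources sum as intensities:
L_total = 10·log₁₀(10^(88.3/10) + 10^(84.1/10) + 10^(92.5/10) + 10^(88.9/10)) = 95.43 dB SPL.
Excess over the loudest (92.5 dB): 95.43 − 92.5 = 2.9 dB.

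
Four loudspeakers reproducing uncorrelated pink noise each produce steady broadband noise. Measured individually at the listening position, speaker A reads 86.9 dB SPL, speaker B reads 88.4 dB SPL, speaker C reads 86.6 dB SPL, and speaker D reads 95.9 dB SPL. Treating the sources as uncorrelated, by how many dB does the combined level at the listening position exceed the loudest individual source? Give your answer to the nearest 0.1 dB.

Add the sources as powers (linear), then convert back to dB:
L_total = 10·log₁₀(10^(86.9/10) + 10^(88.4/10) + 10^(86.6/10) + 10^(95.9/10)) = 97.43 dB SPL.
Excess over the loudest (95.9 dB): 97.43 − 95.9 = 1.5 dB.

1.5 dB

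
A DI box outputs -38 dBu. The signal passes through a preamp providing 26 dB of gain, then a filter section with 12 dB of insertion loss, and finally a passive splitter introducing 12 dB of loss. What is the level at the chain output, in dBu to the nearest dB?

-36 dBu

Gain stages sum in dB:
-38 + 26 − 12 − 12 = -36 dBu.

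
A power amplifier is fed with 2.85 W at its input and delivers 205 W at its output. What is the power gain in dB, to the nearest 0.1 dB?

18.6 dB

Power is a power quantity, so gain = 10·log₁₀(P_out/P_in).
10·log₁₀(205/2.85) = 10·log₁₀(71.93) = 18.6 dB.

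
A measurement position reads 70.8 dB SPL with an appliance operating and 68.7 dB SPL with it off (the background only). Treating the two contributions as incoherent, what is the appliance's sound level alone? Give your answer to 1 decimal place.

66.6 dB SPL

Background correction is a power subtraction:
L_src = 10·log₁₀(10^(70.8/10) − 10^(68.7/10)) = 10·log₁₀(4610000) = 66.6 dB SPL.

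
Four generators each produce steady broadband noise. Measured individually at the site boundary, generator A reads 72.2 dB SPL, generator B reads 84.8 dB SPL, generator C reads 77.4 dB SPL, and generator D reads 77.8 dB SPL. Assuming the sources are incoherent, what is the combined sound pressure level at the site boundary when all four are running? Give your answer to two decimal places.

Add the sources as powers (linear), then convert back to dB:
L_total = 10·log₁₀(10^(72.2/10) + 10^(84.8/10) + 10^(77.4/10) + 10^(77.8/10)) = 10·log₁₀(433800000) = 86.37 dB SPL.

86.37 dB SPL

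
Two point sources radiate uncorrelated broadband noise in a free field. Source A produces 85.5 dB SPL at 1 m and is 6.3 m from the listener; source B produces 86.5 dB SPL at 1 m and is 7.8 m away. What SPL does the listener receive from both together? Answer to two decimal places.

72.12 dB SPL

At the listener: L_A = 85.5 − 20·log₁₀(6.3) = 69.513 dB; L_B = 86.5 − 20·log₁₀(7.8) = 68.658 dB.
Combined: 10·log₁₀(10^(69.513/10)+10^(68.658/10)) = 72.12 dB SPL.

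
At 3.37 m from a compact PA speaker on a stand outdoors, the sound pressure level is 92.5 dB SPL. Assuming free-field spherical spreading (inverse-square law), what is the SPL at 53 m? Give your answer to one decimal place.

68.6 dB SPL

Free-field point source: level drops by 20·log₁₀ of the distance ratio.
ΔL = −20·log₁₀(53/3.37) = -23.93 dB, so L₂ = 92.5 + (-23.93) = 68.6 dB SPL.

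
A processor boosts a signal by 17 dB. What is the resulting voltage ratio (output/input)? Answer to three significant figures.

7.08

Voltage ratio = 10^(dB/20).
10^(17/20) = 10^(0.8500) = 7.08.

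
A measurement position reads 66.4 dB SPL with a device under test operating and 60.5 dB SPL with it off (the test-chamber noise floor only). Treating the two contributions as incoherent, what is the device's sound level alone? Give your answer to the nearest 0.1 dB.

65.1 dB SPL

Subtract intensities: L_src = 10·log₁₀(10^(L_total/10) − 10^(L_bg/10)).
L_src = 10·log₁₀(10^(66.4/10) − 10^(60.5/10)) = 10·log₁₀(3243000) = 65.1 dB SPL.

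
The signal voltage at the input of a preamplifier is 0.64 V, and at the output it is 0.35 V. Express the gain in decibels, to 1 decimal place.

-5.2 dB

Voltage ratio → dB uses the 20·log₁₀ form:
20·log₁₀(0.35/0.64) = 20·log₁₀(0.5469) = -5.2 dB.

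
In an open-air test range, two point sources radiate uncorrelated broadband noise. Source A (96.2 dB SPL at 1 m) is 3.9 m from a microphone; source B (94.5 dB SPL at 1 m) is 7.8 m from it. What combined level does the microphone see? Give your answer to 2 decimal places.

At the listener: L_A = 96.2 − 20·log₁₀(3.9) = 84.379 dB; L_B = 94.5 − 20·log₁₀(7.8) = 76.658 dB.
Combined: 10·log₁₀(10^(84.379/10)+10^(76.658/10)) = 85.06 dB SPL.

85.06 dB SPL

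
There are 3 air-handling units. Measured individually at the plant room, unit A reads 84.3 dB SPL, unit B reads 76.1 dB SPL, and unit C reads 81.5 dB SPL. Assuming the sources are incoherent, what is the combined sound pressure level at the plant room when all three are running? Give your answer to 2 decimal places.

86.54 dB SPL

Incoherent sources sum as intensities:
L_total = 10·log₁₀(10^(84.3/10) + 10^(76.1/10) + 10^(81.5/10)) = 10·log₁₀(451100000) = 86.54 dB SPL.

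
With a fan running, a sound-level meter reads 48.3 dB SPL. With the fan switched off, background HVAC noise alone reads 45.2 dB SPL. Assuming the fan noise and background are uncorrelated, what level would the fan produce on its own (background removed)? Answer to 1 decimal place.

45.4 dB SPL

Background correction is a power subtraction:
L_src = 10·log₁₀(10^(48.3/10) − 10^(45.2/10)) = 10·log₁₀(34500) = 45.4 dB SPL.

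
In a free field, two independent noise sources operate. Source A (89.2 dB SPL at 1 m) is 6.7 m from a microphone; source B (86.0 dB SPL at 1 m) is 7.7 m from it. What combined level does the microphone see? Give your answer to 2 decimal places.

74.02 dB SPL

At the listener: L_A = 89.2 − 20·log₁₀(6.7) = 72.679 dB; L_B = 86.0 − 20·log₁₀(7.7) = 68.270 dB.
Combined: 10·log₁₀(10^(72.679/10)+10^(68.270/10)) = 74.02 dB SPL.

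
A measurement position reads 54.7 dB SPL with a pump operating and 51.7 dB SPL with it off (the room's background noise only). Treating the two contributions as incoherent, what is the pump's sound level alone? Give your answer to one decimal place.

51.7 dB SPL

Subtract intensities: L_src = 10·log₁₀(10^(L_total/10) − 10^(L_bg/10)).
L_src = 10·log₁₀(10^(54.7/10) − 10^(51.7/10)) = 10·log₁₀(147200) = 51.7 dB SPL.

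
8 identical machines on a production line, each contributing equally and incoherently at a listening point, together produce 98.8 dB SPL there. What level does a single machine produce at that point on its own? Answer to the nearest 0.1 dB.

8 equal incoherent sources add 10·log₁₀(8) = 9.03 dB over one source.
L_one = 98.8 − 9.03 = 89.8 dB SPL.

89.8 dB SPL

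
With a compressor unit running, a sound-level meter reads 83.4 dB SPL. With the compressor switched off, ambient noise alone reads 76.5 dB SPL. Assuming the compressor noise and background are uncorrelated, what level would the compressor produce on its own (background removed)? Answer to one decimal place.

Subtract intensities: L_src = 10·log₁₀(10^(L_total/10) − 10^(L_bg/10)).
L_src = 10·log₁₀(10^(83.4/10) − 10^(76.5/10)) = 10·log₁₀(174100000) = 82.4 dB SPL.

82.4 dB SPL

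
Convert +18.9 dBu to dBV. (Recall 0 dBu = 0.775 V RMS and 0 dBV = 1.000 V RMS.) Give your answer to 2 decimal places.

The offset between the scales is 20·log₁₀(0.775/1.000) = −2.214 dB.
So dBV = +18.9 − 2.214 = +16.69 dBV.

+16.69 dBV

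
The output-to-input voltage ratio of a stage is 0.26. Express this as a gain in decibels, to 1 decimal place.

Voltage is an amplitude quantity, so gain = 20·log₁₀(V_out/V_in).
20·log₁₀(0.26) = -11.7 dB.

-11.7 dB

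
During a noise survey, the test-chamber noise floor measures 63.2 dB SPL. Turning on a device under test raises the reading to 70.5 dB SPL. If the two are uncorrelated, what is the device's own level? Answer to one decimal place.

Background correction is a power subtraction:
L_src = 10·log₁₀(10^(70.5/10) − 10^(63.2/10)) = 10·log₁₀(9131000) = 69.6 dB SPL.

69.6 dB SPL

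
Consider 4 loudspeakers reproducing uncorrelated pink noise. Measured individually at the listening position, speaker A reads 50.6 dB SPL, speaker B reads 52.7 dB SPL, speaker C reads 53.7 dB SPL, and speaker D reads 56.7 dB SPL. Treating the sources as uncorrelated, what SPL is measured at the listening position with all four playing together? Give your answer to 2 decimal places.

60.01 dB SPL

Add the sources as powers (linear), then convert back to dB:
L_total = 10·log₁₀(10^(50.6/10) + 10^(52.7/10) + 10^(53.7/10) + 10^(56.7/10)) = 10·log₁₀(1003000) = 60.01 dB SPL.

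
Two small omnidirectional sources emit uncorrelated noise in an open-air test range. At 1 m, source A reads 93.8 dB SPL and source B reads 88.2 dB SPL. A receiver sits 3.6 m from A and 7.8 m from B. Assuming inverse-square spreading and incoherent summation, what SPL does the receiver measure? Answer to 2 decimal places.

82.92 dB SPL

At the listener: L_A = 93.8 − 20·log₁₀(3.6) = 82.674 dB; L_B = 88.2 − 20·log₁₀(7.8) = 70.358 dB.
Combined: 10·log₁₀(10^(82.674/10)+10^(70.358/10)) = 82.92 dB SPL.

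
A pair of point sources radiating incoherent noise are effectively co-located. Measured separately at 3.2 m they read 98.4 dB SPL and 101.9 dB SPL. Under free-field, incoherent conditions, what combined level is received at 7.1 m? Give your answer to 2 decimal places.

Combined at 3.2 m: 10·log₁₀(10^(98.4/10)+10^(101.9/10)) = 103.504 dB SPL.
Then apply −20·log₁₀(7.1/3.2) = -6.922 dB → 96.58 dB SPL.

96.58 dB SPL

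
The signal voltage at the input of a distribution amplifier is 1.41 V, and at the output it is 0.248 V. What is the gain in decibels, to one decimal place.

-15.1 dB

Voltage is an amplitude quantity, so gain = 20·log₁₀(V_out/V_in).
20·log₁₀(0.248/1.41) = 20·log₁₀(0.1759) = -15.1 dB.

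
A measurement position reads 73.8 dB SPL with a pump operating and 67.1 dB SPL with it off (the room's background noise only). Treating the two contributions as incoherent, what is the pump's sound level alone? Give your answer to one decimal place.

Subtract intensities: L_src = 10·log₁₀(10^(L_total/10) − 10^(L_bg/10)).
L_src = 10·log₁₀(10^(73.8/10) − 10^(67.1/10)) = 10·log₁₀(18860000) = 72.8 dB SPL.

72.8 dB SPL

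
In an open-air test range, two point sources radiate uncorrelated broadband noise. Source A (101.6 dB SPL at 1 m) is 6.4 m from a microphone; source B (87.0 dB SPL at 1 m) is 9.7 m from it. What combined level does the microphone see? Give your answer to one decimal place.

At the listener: L_A = 101.6 − 20·log₁₀(6.4) = 85.48 dB; L_B = 87.0 − 20·log₁₀(9.7) = 67.26 dB.
Combined: 10·log₁₀(10^(85.48/10)+10^(67.26/10)) = 85.5 dB SPL.

85.5 dB SPL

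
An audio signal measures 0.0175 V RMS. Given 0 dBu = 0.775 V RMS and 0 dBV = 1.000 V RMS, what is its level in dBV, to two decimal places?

dBV = 20·log₁₀(V / 1.000 V).
20·log₁₀(0.0175/1.000) = -35.14 dBV.

-35.14 dBV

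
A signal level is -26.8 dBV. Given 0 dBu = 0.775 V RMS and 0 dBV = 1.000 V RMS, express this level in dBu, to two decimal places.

The offset between the scales is 20·log₁₀(0.775/1.000) = −2.214 dB.
So dBu = -26.8 + 2.214 = -24.59 dBu.

-24.59 dBu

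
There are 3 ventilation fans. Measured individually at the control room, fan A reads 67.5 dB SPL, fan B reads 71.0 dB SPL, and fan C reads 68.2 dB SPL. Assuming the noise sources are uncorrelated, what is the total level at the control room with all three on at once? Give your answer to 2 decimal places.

73.95 dB SPL

Incoherent sources sum as intensities:
L_total = 10·log₁₀(10^(67.5/10) + 10^(71.0/10) + 10^(68.2/10)) = 10·log₁₀(24820000) = 73.95 dB SPL.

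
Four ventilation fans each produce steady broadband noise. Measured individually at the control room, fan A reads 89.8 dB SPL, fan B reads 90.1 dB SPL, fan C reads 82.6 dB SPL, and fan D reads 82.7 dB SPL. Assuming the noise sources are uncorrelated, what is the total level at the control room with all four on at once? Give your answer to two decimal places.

93.70 dB SPL

Uncorrelated sources add in intensity (power), not in dB.
L_total = 10·log₁₀(10^(89.8/10) + 10^(90.1/10) + 10^(82.6/10) + 10^(82.7/10)) = 10·log₁₀(2346000000) = 93.70 dB SPL.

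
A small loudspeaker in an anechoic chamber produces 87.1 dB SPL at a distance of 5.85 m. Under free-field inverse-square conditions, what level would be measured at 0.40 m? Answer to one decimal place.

For a point source in a free field, ΔL = −20·log₁₀(d₂/d₁).
ΔL = −20·log₁₀(0.40/5.85) = 23.30 dB, so L₂ = 87.1 + (23.30) = 110.4 dB SPL.

110.4 dB SPL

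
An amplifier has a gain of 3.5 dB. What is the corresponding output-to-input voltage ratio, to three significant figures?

Voltage ratio = 10^(dB/20).
10^(3.5/20) = 10^(0.1750) = 1.50.

1.50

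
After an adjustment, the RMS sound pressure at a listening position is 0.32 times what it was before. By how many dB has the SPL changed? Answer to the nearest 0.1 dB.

Sound pressure is an amplitude quantity: ΔL = 20·log₁₀(p₂/p₁).
20·log₁₀(0.32) = -9.9 dB.

-9.9 dB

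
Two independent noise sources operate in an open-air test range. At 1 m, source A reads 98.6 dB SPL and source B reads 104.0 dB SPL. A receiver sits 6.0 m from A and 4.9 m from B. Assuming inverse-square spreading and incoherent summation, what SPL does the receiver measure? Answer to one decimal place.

At the listener: L_A = 98.6 − 20·log₁₀(6.0) = 83.04 dB; L_B = 104.0 − 20·log₁₀(4.9) = 90.20 dB.
Combined: 10·log₁₀(10^(83.04/10)+10^(90.20/10)) = 91.0 dB SPL.

91.0 dB SPL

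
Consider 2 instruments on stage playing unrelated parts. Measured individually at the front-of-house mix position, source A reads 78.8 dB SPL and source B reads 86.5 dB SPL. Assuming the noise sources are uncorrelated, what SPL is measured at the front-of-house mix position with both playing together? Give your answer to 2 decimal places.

Incoherent sources sum as intensities:
L_total = 10·log₁₀(10^(78.8/10) + 10^(86.5/10)) = 10·log₁₀(522500000) = 87.18 dB SPL.

87.18 dB SPL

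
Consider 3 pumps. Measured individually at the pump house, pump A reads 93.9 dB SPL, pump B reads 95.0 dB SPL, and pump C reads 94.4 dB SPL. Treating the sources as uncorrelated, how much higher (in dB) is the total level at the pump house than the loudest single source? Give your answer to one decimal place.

4.2 dB

Uncorrelated sources add in intensity (power), not in dB.
L_total = 10·log₁₀(10^(93.9/10) + 10^(95.0/10) + 10^(94.4/10)) = 99.23 dB SPL.
Excess over the loudest (95.0 dB): 99.23 − 95.0 = 4.2 dB.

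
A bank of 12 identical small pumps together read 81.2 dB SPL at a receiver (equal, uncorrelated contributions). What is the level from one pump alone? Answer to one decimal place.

12 equal incoherent sources add 10·log₁₀(12) = 10.79 dB over one source.
L_one = 81.2 − 10.79 = 70.4 dB SPL.

70.4 dB SPL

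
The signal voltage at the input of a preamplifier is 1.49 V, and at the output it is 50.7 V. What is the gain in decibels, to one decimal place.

Voltage is an amplitude quantity, so gain = 20·log₁₀(V_out/V_in).
20·log₁₀(50.7/1.49) = 20·log₁₀(34.03) = 30.6 dB.

30.6 dB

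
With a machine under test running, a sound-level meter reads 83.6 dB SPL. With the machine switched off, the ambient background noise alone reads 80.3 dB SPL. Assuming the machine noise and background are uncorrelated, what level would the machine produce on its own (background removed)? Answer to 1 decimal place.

80.9 dB SPL

Remove the background by subtracting linear intensities:
L_src = 10·log₁₀(10^(83.6/10) − 10^(80.3/10)) = 10·log₁₀(121900000) = 80.9 dB SPL.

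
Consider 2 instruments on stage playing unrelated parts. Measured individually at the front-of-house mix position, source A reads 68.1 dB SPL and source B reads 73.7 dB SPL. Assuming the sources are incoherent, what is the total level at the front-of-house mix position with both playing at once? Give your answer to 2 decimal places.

Uncorrelated sources add in intensity (power), not in dB.
L_total = 10·log₁₀(10^(68.1/10) + 10^(73.7/10)) = 10·log₁₀(29900000) = 74.76 dB SPL.

74.76 dB SPL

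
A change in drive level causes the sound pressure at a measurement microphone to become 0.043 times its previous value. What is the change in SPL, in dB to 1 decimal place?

-27.3 dB

Sound pressure is an amplitude quantity: ΔL = 20·log₁₀(p₂/p₁).
20·log₁₀(0.043) = -27.3 dB.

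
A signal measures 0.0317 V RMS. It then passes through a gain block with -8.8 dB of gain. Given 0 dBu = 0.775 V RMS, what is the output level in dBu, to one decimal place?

Input level: 20·log₁₀(0.0317/0.775) = -27.76 dBu.
Output: -27.76 − 8.8 = -36.6 dBu.

-36.6 dBu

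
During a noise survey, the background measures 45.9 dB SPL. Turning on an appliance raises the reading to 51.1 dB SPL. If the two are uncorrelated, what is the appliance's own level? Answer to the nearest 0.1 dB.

Remove the background by subtracting linear intensities:
L_src = 10·log₁₀(10^(51.1/10) − 10^(45.9/10)) = 10·log₁₀(89920) = 49.5 dB SPL.

49.5 dB SPL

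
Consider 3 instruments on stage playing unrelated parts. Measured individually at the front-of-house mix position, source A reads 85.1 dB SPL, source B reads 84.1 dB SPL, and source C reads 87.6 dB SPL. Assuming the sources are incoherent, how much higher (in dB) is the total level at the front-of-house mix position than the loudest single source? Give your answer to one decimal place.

Add the sources as powers (linear), then convert back to dB:
L_total = 10·log₁₀(10^(85.1/10) + 10^(84.1/10) + 10^(87.6/10)) = 90.63 dB SPL.
Excess over the loudest (87.6 dB): 90.63 − 87.6 = 3.0 dB.

3.0 dB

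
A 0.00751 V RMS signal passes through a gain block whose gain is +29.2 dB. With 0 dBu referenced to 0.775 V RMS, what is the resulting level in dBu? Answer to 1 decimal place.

Input level: 20·log₁₀(0.00751/0.775) = -40.27 dBu.
Output: -40.27 + 29.2 = -11.1 dBu.

-11.1 dBu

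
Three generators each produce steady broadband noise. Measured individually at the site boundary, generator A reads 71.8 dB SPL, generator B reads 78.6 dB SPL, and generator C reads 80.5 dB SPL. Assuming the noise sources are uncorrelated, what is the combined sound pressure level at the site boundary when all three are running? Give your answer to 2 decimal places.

Incoherent sources sum as intensities:
L_total = 10·log₁₀(10^(71.8/10) + 10^(78.6/10) + 10^(80.5/10)) = 10·log₁₀(199800000) = 83.01 dB SPL.

83.01 dB SPL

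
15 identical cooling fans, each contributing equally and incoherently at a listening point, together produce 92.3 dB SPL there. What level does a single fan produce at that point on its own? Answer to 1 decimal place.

80.5 dB SPL

15 equal incoherent sources add 10·log₁₀(15) = 11.76 dB over one source.
L_one = 92.3 − 11.76 = 80.5 dB SPL.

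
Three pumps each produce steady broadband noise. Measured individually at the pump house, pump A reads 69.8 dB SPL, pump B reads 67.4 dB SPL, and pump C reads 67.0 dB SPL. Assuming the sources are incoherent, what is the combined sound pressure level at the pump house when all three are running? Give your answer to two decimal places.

73.02 dB SPL

Uncorrelated sources add in intensity (power), not in dB.
L_total = 10·log₁₀(10^(69.8/10) + 10^(67.4/10) + 10^(67.0/10)) = 10·log₁₀(20060000) = 73.02 dB SPL.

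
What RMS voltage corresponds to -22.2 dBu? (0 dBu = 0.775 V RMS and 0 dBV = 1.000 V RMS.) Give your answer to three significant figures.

0.0602 V

V = 0.775 V × 10^(-22.2/20).
= 0.775 × 0.07762 = 0.0602 V.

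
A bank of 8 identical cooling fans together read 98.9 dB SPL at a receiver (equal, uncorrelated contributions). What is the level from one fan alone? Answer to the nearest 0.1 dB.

8 equal incoherent sources add 10·log₁₀(8) = 9.03 dB over one source.
L_one = 98.9 − 9.03 = 89.9 dB SPL.

89.9 dB SPL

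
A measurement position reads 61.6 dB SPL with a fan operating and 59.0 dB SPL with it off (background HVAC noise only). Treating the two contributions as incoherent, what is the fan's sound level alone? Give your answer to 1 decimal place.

Background correction is a power subtraction:
L_src = 10·log₁₀(10^(61.6/10) − 10^(59.0/10)) = 10·log₁₀(651100) = 58.1 dB SPL.

58.1 dB SPL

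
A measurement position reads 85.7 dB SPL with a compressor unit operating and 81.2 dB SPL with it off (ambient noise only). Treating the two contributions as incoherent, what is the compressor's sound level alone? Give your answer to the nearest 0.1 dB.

Remove the background by subtracting linear intensities:
L_src = 10·log₁₀(10^(85.7/10) − 10^(81.2/10)) = 10·log₁₀(239700000) = 83.8 dB SPL.

83.8 dB SPL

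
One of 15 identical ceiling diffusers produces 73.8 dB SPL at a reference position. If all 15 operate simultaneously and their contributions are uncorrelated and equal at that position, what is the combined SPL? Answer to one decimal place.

15 equal incoherent sources raise the level by 10·log₁₀(15) = 11.76 dB.
L_total = 73.8 + 11.76 = 85.6 dB SPL.

85.6 dB SPL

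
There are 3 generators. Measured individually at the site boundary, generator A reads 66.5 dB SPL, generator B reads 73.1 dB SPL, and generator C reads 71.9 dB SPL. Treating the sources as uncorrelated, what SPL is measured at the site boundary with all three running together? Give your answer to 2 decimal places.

Uncorrelated sources add in intensity (power), not in dB.
L_total = 10·log₁₀(10^(66.5/10) + 10^(73.1/10) + 10^(71.9/10)) = 10·log₁₀(40370000) = 76.06 dB SPL.

76.06 dB SPL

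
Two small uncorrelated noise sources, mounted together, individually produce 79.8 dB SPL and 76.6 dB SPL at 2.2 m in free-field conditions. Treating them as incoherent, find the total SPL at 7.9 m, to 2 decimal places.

Combined at 2.2 m: 10·log₁₀(10^(79.8/10)+10^(76.6/10)) = 81.499 dB SPL.
Then apply −20·log₁₀(7.9/2.2) = -11.104 dB → 70.39 dB SPL.

70.39 dB SPL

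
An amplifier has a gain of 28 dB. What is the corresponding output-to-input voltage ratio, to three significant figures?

Voltage ratio = 10^(dB/20).
10^(28/20) = 10^(1.400) = 25.1.

25.1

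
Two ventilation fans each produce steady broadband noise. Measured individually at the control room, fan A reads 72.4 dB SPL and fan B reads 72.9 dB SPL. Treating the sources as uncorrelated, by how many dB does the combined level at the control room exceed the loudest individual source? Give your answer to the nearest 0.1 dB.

2.8 dB

Add the sources as powers (linear), then convert back to dB:
L_total = 10·log₁₀(10^(72.4/10) + 10^(72.9/10)) = 75.67 dB SPL.
Excess over the loudest (72.9 dB): 75.67 − 72.9 = 2.8 dB.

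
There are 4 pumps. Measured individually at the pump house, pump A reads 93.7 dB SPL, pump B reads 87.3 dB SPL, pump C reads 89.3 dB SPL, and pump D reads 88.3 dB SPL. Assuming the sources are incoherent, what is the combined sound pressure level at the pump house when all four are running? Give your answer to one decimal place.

96.4 dB SPL

Uncorrelated sources add in intensity (power), not in dB.
L_total = 10·log₁₀(10^(93.7/10) + 10^(87.3/10) + 10^(89.3/10) + 10^(88.3/10)) = 10·log₁₀(4408000000) = 96.4 dB SPL.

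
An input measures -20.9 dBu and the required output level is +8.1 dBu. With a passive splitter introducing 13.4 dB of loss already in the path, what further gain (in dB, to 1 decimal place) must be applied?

42.4 dB

The required make-up gain is the shortfall in the dB sum.
G = +8.1 − (-20.9) + 13.4 = 42.4 dB.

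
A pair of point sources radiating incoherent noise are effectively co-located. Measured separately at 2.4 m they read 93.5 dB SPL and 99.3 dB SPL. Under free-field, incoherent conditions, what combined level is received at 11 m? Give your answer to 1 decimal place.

Combined at 2.4 m: 10·log₁₀(10^(93.5/10)+10^(99.3/10)) = 100.31 dB SPL.
Then apply −20·log₁₀(11/2.4) = -13.22 dB → 87.1 dB SPL.

87.1 dB SPL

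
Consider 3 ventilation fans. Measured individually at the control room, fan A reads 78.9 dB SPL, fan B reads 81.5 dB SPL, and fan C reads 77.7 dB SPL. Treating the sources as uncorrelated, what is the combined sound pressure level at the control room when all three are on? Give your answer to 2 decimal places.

84.44 dB SPL

Add the sources as powers (linear), then convert back to dB:
L_total = 10·log₁₀(10^(78.9/10) + 10^(81.5/10) + 10^(77.7/10)) = 10·log₁₀(277800000) = 84.44 dB SPL.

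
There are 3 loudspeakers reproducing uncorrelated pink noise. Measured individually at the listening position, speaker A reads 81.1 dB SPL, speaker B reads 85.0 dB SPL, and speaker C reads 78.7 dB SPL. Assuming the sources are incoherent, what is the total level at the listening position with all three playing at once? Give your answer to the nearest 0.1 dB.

87.2 dB SPL

Incoherent sources sum as intensities:
L_total = 10·log₁₀(10^(81.1/10) + 10^(85.0/10) + 10^(78.7/10)) = 10·log₁₀(519200000) = 87.2 dB SPL.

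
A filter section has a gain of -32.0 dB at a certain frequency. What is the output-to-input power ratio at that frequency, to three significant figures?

Power ratio = 10^(dB/10).
10^(-32.0/10) = 10^(-3.200) = 0.000631.

0.000631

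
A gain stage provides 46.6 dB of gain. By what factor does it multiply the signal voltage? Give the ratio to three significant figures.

Voltage ratio = 10^(dB/20).
10^(46.6/20) = 10^(2.330) = 214.

214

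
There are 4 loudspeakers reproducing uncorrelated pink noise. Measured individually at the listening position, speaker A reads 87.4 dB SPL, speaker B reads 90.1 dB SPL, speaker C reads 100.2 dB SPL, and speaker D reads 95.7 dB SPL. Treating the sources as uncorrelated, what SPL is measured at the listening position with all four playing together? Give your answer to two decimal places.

Incoherent sources sum as intensities:
L_total = 10·log₁₀(10^(87.4/10) + 10^(90.1/10) + 10^(100.2/10) + 10^(95.7/10)) = 10·log₁₀(15759000000) = 101.98 dB SPL.

101.98 dB SPL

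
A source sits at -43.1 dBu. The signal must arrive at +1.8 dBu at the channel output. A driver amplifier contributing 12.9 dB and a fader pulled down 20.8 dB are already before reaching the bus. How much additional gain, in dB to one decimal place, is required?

52.8 dB

The required make-up gain is the shortfall in the dB sum.
G = +1.8 − (-43.1) − 12.9 + 20.8 = 52.8 dB.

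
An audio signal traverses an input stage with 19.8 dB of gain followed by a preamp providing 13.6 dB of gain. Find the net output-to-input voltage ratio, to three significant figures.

46.8

Net gain = 19.8 + 13.6 = 33.4 dB.
Voltage ratio = 10^(33.4/20) = 46.8.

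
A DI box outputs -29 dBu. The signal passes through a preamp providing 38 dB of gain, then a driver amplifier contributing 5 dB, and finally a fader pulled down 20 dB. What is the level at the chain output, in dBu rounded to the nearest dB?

-6 dBu

Cascaded gains and losses add directly in dB.
-29 + 38 + 5 − 20 = -6 dBu.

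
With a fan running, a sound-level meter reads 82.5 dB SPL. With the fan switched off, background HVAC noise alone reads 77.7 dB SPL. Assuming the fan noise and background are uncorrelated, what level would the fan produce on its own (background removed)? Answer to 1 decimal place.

Remove the background by subtracting linear intensities:
L_src = 10·log₁₀(10^(82.5/10) − 10^(77.7/10)) = 10·log₁₀(118900000) = 80.8 dB SPL.

80.8 dB SPL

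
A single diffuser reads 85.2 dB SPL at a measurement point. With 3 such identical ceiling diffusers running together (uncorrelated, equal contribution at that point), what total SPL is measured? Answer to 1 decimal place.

3 equal incoherent sources raise the level by 10·log₁₀(3) = 4.77 dB.
L_total = 85.2 + 4.77 = 90.0 dB SPL.

90.0 dB SPL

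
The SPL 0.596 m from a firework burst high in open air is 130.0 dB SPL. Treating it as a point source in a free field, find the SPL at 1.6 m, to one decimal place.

121.4 dB SPL

For a point source in a free field, ΔL = −20·log₁₀(d₂/d₁).
ΔL = −20·log₁₀(1.6/0.596) = -8.58 dB, so L₂ = 130.0 + (-8.58) = 121.4 dB SPL.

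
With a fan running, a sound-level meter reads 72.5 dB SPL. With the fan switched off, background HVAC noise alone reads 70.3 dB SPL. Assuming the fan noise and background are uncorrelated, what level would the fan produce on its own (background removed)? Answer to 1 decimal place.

Remove the background by subtracting linear intensities:
L_src = 10·log₁₀(10^(72.5/10) − 10^(70.3/10)) = 10·log₁₀(7068000) = 68.5 dB SPL.

68.5 dB SPL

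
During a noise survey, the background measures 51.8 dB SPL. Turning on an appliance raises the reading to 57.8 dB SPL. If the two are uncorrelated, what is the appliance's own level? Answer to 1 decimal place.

Remove the background by subtracting linear intensities:
L_src = 10·log₁₀(10^(57.8/10) − 10^(51.8/10)) = 10·log₁₀(451200) = 56.5 dB SPL.

56.5 dB SPL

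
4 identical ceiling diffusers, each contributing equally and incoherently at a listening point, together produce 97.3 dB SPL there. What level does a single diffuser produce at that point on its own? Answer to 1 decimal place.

4 equal incoherent sources add 10·log₁₀(4) = 6.02 dB over one source.
L_one = 97.3 − 6.02 = 91.3 dB SPL.

91.3 dB SPL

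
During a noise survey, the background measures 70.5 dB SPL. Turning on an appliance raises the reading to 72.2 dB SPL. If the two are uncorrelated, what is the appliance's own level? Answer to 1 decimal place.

Subtract intensities: L_src = 10·log₁₀(10^(L_total/10) − 10^(L_bg/10)).
L_src = 10·log₁₀(10^(72.2/10) − 10^(70.5/10)) = 10·log₁₀(5376000) = 67.3 dB SPL.

67.3 dB SPL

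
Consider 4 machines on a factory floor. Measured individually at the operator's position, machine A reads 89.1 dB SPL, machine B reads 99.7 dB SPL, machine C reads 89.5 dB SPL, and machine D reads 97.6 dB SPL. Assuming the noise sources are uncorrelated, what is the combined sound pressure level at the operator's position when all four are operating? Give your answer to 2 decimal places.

Add the sources as powers (linear), then convert back to dB:
L_total = 10·log₁₀(10^(89.1/10) + 10^(99.7/10) + 10^(89.5/10) + 10^(97.6/10)) = 10·log₁₀(16791000000) = 102.25 dB SPL.

102.25 dB SPL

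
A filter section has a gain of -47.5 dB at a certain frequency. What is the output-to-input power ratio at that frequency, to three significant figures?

0.0000178

Power ratio = 10^(dB/10).
10^(-47.5/10) = 10^(-4.750) = 0.0000178.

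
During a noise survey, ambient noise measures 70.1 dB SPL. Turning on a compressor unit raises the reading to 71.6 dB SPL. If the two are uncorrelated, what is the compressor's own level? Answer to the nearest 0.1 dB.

66.3 dB SPL

Background correction is a power subtraction:
L_src = 10·log₁₀(10^(71.6/10) − 10^(70.1/10)) = 10·log₁₀(4221000) = 66.3 dB SPL.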